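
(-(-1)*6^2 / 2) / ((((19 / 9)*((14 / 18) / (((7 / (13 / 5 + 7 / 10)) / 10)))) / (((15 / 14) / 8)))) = 3645/11704 = 0.31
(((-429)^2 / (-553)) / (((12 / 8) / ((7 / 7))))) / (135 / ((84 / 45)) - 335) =490776/581045 = 0.84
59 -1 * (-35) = 94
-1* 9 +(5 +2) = -2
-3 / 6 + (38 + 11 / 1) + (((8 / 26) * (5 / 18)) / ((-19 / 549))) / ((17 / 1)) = 406083/8398 = 48.35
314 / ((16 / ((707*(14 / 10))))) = 776993/40 = 19424.82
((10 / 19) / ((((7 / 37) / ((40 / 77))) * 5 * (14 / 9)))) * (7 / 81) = 1480/92169 = 0.02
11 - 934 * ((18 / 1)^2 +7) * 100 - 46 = -30915435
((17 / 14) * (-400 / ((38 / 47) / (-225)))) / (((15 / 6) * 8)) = 898875/133 = 6758.46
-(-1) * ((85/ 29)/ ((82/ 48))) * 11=22440/1189 = 18.87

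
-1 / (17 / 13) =-0.76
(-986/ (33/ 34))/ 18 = -16762/297 = -56.44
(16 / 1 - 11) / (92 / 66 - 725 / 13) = -2145/23327 = -0.09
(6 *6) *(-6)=-216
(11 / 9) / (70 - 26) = 1/36 = 0.03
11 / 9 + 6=65/9 = 7.22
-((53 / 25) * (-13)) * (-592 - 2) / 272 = -204633/3400 = -60.19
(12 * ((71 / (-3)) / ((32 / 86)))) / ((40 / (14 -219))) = 125173/32 = 3911.66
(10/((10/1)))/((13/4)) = 4/13 = 0.31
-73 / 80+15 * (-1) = -1273/80 = -15.91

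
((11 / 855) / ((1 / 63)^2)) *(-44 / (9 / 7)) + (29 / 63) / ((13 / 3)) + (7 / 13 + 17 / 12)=-181071259/103740 = -1745.43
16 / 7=2.29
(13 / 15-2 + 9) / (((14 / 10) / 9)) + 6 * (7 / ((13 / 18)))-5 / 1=9439/91 = 103.73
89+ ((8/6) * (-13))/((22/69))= 381/11 = 34.64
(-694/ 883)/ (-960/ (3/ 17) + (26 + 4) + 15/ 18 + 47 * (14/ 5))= 20820/139802741 = 0.00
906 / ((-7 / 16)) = -14496/7 = -2070.86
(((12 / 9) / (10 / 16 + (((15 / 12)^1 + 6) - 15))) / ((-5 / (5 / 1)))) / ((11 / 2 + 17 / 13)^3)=562432/948234843 = 0.00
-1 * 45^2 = -2025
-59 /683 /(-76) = 59/51908 = 0.00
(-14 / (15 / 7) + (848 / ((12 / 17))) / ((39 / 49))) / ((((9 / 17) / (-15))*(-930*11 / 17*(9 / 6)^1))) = 47.17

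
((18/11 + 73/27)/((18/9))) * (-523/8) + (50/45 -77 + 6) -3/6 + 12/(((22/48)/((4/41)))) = -40856371/194832 = -209.70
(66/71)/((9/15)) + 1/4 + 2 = 1079/284 = 3.80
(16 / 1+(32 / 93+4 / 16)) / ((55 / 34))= 104941/10230 = 10.26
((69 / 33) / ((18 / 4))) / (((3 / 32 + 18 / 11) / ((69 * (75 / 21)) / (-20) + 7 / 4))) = -108928/38367 = -2.84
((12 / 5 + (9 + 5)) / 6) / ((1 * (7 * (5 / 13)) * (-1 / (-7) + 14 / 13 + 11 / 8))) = 55432/141675 = 0.39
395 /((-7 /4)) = -225.71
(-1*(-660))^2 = 435600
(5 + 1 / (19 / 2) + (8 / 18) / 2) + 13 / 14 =14977/2394 = 6.26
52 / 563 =0.09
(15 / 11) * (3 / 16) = 45/176 = 0.26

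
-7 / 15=-0.47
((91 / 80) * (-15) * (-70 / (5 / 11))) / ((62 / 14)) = 147147/248 = 593.33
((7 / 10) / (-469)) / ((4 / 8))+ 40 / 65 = 2667/4355 = 0.61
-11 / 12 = -0.92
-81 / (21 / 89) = -2403/7 = -343.29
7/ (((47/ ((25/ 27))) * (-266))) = -25/48222 = 0.00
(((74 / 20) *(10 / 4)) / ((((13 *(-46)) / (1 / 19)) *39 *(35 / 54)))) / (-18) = 37/20678840 = 0.00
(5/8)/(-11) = -5/88 = -0.06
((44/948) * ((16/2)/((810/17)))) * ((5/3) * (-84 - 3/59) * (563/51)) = -13649372/1132623 = -12.05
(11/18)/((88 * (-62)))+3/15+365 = 16302523/44640 = 365.20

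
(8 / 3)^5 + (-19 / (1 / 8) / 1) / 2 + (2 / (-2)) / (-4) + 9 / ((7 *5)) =2019253/34020 = 59.35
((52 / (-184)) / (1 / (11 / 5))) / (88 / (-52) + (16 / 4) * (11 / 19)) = -3211/3220 = -1.00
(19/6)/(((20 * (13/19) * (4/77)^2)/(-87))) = -62070701/8320 = -7460.42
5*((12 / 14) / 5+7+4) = 391/7 = 55.86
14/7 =2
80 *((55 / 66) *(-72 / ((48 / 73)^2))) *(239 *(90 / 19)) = -477611625/38 = -12568726.97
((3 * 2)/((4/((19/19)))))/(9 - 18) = -1/6 = -0.17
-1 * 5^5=-3125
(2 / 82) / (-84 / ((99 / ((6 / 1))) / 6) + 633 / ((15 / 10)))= 11/176546 = 0.00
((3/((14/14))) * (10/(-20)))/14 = -3/28 = -0.11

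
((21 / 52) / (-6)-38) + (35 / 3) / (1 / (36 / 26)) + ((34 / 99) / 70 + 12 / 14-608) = -226684967/360360 = -629.05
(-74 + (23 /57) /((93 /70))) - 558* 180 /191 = -607049264/1012491 = -599.56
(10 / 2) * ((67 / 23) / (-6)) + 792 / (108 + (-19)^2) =-47819/64722 = -0.74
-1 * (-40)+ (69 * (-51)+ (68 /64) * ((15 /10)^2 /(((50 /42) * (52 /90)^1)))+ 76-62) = -28799883/8320 = -3461.52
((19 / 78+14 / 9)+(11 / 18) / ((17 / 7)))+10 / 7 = 48443/13923 = 3.48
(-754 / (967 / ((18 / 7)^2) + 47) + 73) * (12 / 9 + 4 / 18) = 2088562/19431 = 107.49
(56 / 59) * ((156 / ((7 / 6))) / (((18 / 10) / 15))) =62400/59 = 1057.63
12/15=4/5 = 0.80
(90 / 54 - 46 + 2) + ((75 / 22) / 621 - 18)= -60.33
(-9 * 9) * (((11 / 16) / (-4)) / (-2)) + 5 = -251/128 = -1.96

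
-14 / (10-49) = 14/39 = 0.36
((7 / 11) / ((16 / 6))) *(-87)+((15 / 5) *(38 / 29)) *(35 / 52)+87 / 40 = -1322103/82940 = -15.94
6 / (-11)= -6/11 = -0.55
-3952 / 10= -1976/5 = -395.20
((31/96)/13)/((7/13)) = 31/672 = 0.05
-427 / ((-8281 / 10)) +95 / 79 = 160575/93457 = 1.72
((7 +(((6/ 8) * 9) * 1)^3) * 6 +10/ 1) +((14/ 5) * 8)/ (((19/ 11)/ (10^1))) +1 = 1233003/608 = 2027.97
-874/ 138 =-19/3 = -6.33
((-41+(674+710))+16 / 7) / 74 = 9417/518 = 18.18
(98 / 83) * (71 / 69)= 6958/5727 = 1.21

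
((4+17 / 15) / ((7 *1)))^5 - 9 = -6673324/759375 = -8.79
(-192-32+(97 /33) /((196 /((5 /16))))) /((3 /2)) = -23180827/155232 = -149.33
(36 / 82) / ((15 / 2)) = 12/205 = 0.06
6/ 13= 0.46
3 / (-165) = -1/55 = -0.02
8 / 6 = 4/3 = 1.33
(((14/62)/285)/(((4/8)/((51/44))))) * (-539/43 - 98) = -565607/2785970 = -0.20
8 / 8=1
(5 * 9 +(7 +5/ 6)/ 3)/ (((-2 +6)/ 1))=857/72 = 11.90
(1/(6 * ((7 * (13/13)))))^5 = 1/130691232 = 0.00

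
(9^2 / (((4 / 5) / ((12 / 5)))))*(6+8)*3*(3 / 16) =15309/8 = 1913.62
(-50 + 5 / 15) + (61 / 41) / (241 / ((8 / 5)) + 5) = -2534747/51045 = -49.66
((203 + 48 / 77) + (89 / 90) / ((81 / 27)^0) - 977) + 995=1542703/6930 = 222.61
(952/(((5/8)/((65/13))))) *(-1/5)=-7616/5 = -1523.20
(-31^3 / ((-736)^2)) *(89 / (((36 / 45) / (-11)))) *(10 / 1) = 729134725/1083392 = 673.01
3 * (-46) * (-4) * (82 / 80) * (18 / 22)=25461/55 = 462.93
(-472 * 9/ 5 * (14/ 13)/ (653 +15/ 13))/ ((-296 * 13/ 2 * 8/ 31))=115227/40904240 = 0.00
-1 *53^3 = -148877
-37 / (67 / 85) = -3145/67 = -46.94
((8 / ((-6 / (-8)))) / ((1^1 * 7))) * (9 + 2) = 352/21 = 16.76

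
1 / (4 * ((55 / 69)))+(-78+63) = -3231/220 = -14.69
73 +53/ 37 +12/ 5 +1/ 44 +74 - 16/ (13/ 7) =15051813/105820 = 142.24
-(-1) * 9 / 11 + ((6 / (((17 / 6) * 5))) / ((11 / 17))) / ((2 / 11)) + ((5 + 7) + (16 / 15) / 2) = 2797/165 = 16.95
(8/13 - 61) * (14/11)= -10990/143 = -76.85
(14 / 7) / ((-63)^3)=-2/250047 = 0.00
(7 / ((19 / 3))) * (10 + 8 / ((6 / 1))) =238/19 = 12.53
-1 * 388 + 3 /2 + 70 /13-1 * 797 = -1178.12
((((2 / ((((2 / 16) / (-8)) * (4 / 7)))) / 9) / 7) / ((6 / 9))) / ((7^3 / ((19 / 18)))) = -152/9261 = -0.02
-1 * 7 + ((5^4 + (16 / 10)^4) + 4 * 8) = 410346/625 = 656.55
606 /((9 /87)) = 5858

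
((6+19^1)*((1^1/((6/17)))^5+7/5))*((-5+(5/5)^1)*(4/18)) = -35768585/8748 = -4088.77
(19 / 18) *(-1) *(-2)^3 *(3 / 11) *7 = 532/33 = 16.12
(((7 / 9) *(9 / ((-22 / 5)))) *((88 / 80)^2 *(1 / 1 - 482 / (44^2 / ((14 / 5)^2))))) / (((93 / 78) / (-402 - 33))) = -668.53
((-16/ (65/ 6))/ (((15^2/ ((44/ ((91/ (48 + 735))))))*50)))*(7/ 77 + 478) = -87846336/3696875 = -23.76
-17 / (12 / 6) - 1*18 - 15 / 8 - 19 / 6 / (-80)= -13601/480 = -28.34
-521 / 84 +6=-17/84 = -0.20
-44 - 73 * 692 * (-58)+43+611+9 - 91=2930456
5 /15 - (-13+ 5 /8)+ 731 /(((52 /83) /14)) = 5100497/312 = 16347.75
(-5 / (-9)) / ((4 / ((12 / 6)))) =0.28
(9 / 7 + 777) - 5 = 5413/7 = 773.29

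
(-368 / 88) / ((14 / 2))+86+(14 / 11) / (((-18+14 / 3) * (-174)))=7628209/89320 = 85.40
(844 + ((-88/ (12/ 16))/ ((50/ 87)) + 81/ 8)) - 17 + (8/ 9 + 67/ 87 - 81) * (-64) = 298103173/52200 = 5710.79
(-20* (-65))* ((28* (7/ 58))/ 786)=63700/11397 = 5.59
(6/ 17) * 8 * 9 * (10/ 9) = 480/17 = 28.24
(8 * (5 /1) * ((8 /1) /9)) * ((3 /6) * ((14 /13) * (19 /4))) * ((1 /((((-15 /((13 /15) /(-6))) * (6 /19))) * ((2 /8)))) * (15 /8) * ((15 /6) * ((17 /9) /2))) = 214795/4374 = 49.11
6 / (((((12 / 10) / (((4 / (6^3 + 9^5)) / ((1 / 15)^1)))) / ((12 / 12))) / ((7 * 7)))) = 980/3951 = 0.25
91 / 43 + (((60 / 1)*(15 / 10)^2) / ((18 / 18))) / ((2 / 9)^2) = 470569/172 = 2735.87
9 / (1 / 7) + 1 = 64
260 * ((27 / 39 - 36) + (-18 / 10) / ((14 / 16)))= -9714.86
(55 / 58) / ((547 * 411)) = 55/13039386 = 0.00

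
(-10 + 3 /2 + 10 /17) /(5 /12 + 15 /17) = -1614/265 = -6.09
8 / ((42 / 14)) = 8/3 = 2.67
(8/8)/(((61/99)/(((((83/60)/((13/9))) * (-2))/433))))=-24651/3433690 = -0.01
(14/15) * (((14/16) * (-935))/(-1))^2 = 59971835/96 = 624706.61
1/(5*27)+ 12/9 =181/135 = 1.34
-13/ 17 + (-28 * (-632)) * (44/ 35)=1890879/85 = 22245.64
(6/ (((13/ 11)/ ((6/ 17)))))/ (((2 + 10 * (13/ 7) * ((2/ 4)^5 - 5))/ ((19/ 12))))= -70224/2234531 = -0.03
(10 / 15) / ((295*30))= 1/13275 = 0.00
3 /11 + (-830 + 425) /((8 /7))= -31161/88 = -354.10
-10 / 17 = -0.59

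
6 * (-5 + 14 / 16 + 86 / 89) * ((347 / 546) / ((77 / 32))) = -240124/47971 = -5.01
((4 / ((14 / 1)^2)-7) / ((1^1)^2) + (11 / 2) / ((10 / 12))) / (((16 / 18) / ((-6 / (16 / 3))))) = 7533/15680 = 0.48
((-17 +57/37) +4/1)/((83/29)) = -4.00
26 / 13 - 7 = -5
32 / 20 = 8/5 = 1.60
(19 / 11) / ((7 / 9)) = 171/77 = 2.22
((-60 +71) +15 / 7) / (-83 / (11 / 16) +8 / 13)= -3289/30058 = -0.11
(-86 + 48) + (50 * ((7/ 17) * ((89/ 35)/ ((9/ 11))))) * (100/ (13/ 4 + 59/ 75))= 95553082/61761 = 1547.14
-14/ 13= -1.08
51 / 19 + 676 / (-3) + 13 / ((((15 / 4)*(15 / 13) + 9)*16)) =-11723273/52668 = -222.59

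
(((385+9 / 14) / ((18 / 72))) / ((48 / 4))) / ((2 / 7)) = 5399/12 = 449.92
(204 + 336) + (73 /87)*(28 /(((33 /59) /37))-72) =5838944/2871 = 2033.77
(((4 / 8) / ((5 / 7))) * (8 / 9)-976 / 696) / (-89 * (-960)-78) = -509/55698705 = 0.00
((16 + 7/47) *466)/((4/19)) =3360093/94 = 35745.67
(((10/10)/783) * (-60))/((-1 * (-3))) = -20/783 = -0.03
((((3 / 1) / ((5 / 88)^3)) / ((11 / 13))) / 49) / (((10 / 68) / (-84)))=-985780224/4375 = -225321.19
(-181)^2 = 32761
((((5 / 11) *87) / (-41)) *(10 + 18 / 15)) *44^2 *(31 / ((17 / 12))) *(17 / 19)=-318979584/779 = -409473.15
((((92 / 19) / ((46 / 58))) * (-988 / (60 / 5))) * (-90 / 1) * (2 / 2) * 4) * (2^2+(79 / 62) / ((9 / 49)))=184066480/93 = 1979209.46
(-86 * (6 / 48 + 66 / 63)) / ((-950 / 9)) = 25413/26600 = 0.96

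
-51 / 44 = -1.16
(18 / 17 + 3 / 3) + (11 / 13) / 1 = 642/221 = 2.90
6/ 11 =0.55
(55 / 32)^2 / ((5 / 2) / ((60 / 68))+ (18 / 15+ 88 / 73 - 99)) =-27375/868864 = -0.03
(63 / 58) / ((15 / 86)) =903/145 = 6.23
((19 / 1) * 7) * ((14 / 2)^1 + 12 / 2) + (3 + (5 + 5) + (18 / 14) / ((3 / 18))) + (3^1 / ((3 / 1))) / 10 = 122487/70 = 1749.81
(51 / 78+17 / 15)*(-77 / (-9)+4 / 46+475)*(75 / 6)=174448645/16146 = 10804.45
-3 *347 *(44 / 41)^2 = -2015376/1681 = -1198.91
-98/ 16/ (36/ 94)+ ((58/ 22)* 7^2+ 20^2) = 812891/1584 = 513.19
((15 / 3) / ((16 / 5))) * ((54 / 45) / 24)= 5/64 = 0.08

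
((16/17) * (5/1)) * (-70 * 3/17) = -16800/289 = -58.13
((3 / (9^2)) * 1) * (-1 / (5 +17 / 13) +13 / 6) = 247/3321 = 0.07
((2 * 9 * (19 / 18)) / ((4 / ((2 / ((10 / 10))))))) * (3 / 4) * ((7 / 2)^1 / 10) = 399/160 = 2.49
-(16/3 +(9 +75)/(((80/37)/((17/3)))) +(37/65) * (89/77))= -2716409/12012 = -226.14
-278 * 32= -8896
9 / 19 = 0.47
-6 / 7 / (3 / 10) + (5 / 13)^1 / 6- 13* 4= -29917/546 = -54.79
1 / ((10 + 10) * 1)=0.05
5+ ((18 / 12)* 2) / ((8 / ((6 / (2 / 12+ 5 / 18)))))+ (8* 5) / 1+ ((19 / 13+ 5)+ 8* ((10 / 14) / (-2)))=78139/1456 = 53.67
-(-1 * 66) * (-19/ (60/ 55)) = -2299/2 = -1149.50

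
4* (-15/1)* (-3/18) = 10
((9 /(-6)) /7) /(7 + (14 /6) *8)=-0.01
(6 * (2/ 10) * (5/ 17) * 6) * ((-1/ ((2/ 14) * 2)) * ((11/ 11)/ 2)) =-63/17 = -3.71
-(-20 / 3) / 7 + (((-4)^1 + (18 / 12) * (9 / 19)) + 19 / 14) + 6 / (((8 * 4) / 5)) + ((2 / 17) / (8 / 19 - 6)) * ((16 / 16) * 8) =-1214539/5751984 = -0.21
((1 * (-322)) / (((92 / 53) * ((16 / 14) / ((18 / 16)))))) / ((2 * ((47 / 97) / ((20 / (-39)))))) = 3778635/39104 = 96.63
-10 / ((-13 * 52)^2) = -5/228488 = 0.00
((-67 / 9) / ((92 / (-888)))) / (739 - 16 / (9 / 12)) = 4958/49519 = 0.10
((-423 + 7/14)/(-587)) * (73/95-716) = -11483043/22306 = -514.80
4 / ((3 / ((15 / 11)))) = 20/11 = 1.82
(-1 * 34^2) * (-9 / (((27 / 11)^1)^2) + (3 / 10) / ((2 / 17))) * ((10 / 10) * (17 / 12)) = -8406143/4860 = -1729.66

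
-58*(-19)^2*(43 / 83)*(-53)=47717702/83 = 574912.07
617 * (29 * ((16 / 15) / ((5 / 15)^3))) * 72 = 185514624/5 = 37102924.80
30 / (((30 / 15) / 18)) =270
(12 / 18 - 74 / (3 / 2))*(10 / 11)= -1460/33 = -44.24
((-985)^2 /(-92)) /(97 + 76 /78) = -37838775/351532 = -107.64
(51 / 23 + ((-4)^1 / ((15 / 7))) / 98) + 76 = 188849/2415 = 78.20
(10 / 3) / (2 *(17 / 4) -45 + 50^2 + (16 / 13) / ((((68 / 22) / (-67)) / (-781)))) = 4420/30895257 = 0.00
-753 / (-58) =753/58 = 12.98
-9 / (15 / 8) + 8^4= 20456/5 = 4091.20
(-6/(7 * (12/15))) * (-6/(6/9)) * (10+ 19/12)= 6255/56 = 111.70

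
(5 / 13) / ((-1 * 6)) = -5/78 = -0.06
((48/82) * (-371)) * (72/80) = -40068/205 = -195.45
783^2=613089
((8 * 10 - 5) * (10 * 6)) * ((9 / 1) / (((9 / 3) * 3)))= 4500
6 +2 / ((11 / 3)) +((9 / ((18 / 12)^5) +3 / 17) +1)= 44972/5049 = 8.91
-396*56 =-22176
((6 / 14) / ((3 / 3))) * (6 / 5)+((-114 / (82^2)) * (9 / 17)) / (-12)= 4121073/8001560 = 0.52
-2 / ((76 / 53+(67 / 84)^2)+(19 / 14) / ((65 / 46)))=-48615840/73667533 = -0.66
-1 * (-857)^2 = -734449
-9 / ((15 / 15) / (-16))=144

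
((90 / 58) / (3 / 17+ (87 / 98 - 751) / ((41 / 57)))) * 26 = -1775956/45897401 = -0.04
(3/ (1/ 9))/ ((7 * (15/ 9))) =2.31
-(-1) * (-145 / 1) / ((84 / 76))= -2755/21 = -131.19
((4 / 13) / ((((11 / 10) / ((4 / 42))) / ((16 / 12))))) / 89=320/801801 = 0.00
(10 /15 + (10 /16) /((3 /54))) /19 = 143/228 = 0.63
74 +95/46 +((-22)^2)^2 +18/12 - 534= 5377390/23 = 233799.57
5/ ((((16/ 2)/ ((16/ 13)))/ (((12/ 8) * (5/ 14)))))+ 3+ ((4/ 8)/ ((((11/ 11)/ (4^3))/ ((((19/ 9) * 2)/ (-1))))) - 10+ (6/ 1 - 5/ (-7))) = -221105/1638 = -134.98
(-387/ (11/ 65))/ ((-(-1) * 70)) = -5031/154 = -32.67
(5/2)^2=25/4 = 6.25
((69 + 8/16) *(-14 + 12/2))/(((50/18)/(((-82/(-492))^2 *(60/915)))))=-556/1525 = -0.36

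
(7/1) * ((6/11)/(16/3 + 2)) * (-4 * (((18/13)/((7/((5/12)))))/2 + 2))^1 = -6687/1573 = -4.25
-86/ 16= -43/8 = -5.38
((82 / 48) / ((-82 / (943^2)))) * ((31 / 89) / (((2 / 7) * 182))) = -27566719/222144 = -124.09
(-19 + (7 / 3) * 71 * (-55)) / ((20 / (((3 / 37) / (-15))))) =6848/2775 = 2.47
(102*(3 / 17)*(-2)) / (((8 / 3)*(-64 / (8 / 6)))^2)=-9/4096 = 0.00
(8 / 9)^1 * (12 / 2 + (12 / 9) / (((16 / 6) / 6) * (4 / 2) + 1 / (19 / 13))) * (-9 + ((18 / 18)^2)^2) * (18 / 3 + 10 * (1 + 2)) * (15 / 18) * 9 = -3536640/269 = -13147.36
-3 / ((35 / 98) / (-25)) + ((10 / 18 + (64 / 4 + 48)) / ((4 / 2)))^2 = 405601/324 = 1251.85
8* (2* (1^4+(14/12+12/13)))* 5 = 247.18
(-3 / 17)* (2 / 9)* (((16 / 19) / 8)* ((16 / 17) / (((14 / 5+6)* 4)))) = -20/181203 = 0.00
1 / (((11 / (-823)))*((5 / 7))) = -5761/55 = -104.75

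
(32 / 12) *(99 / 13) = 264/13 = 20.31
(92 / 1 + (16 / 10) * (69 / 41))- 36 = 12032/205 = 58.69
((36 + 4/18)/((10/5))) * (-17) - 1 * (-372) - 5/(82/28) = 23027/369 = 62.40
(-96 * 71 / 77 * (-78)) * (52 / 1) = 27645696/77 = 359035.01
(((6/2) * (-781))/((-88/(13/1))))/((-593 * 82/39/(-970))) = 52375635/194504 = 269.28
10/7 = 1.43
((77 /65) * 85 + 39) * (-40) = -5587.69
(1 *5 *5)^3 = 15625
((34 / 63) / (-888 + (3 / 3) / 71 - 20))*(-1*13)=2414/312417 = 0.01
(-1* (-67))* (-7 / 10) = -469/10 = -46.90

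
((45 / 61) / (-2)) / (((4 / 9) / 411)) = -166455/488 = -341.10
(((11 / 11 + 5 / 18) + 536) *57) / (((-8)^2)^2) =7.48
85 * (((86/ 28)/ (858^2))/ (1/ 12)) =3655/858858 = 0.00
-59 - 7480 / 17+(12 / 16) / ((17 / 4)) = -8480/17 = -498.82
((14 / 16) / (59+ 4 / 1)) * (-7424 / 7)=-928/63 = -14.73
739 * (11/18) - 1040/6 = 5009/18 = 278.28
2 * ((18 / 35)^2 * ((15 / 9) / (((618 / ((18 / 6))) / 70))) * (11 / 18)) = 132/721 = 0.18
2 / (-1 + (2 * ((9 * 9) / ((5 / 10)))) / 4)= 1/40 = 0.02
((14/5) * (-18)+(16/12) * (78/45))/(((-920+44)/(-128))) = -69248/9855 = -7.03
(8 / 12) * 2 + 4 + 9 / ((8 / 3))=209/24 = 8.71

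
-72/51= -24/17 = -1.41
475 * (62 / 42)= 14725/21 = 701.19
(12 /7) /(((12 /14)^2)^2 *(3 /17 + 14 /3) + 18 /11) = 128282/318075 = 0.40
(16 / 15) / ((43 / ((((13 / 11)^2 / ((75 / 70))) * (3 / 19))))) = 37856/7414275 = 0.01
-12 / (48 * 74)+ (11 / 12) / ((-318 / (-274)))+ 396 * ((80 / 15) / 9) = 33244097/141192 = 235.45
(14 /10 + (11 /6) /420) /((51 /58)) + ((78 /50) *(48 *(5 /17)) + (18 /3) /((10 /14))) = 2057647/64260 = 32.02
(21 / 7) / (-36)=-1/12 = -0.08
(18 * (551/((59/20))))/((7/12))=2380320/413 = 5763.49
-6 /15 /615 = -2/3075 = 0.00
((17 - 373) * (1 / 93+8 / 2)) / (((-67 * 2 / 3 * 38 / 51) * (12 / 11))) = 6207839/157852 = 39.33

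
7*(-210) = -1470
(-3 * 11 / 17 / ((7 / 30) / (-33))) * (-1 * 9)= -294030/119 = -2470.84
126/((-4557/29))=-174/217 = -0.80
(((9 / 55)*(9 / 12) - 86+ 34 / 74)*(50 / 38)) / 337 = -3476505/10424084 = -0.33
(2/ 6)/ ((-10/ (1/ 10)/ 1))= -1/300 = 0.00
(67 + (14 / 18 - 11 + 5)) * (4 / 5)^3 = 35584/1125 = 31.63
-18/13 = -1.38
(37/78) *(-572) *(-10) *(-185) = -501966.67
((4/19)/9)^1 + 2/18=23/171 = 0.13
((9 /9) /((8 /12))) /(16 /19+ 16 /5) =95/256 = 0.37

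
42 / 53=0.79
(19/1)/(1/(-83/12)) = -1577/12 = -131.42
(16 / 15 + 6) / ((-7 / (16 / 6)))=-2.69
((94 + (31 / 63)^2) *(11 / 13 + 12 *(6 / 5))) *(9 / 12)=1077.62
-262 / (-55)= 262/55 = 4.76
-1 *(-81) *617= 49977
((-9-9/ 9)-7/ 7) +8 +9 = 6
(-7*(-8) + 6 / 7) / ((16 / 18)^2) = 16119/224 = 71.96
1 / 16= 0.06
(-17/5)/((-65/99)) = 1683/325 = 5.18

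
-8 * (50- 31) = -152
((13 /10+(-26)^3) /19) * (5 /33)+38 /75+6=-380881/2850 = -133.64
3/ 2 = 1.50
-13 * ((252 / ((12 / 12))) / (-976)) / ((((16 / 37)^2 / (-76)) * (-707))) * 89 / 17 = 270852543/26812672 = 10.10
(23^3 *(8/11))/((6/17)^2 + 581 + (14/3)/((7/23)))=84390312/5688419 = 14.84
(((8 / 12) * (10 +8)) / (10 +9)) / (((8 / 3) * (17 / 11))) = 99/646 = 0.15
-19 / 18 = -1.06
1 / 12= 0.08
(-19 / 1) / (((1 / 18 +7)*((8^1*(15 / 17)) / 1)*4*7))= -969/71120 = -0.01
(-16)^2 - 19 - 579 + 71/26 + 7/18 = -39649/117 = -338.88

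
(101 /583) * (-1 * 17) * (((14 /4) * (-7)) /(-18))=-84133/20988 = -4.01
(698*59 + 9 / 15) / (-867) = -205913/4335 = -47.50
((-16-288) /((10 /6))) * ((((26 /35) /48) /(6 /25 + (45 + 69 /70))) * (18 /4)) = -1482/5393 = -0.27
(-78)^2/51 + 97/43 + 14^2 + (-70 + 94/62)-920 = -15204034/22661 = -670.93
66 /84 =11/14 = 0.79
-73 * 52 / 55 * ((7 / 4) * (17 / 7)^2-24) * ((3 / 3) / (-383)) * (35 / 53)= -949/583 = -1.63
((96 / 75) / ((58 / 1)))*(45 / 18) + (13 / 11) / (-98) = 6739/156310 = 0.04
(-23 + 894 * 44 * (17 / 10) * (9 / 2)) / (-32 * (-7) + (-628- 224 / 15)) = -4513461/6284 = -718.25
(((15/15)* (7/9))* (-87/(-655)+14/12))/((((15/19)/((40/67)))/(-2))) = -5433848/3554685 = -1.53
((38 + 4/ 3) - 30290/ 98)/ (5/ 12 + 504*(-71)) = 158612/21040747 = 0.01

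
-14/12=-7/6 = -1.17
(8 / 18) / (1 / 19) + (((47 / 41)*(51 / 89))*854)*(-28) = -515576252/32841 = -15699.16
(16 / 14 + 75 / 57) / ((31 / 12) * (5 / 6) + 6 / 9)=23544/26999 = 0.87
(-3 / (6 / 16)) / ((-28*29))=2/203 = 0.01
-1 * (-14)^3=2744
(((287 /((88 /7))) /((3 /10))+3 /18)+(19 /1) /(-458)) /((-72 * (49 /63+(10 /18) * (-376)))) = 2304089/452936352 = 0.01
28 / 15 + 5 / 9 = 109/45 = 2.42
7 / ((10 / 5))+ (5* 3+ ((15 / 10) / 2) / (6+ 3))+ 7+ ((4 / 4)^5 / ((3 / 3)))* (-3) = 271/12 = 22.58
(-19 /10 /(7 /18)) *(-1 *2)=342/35 = 9.77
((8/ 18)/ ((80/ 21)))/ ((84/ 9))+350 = 28001/80 = 350.01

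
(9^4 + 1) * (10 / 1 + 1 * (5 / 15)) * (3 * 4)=813688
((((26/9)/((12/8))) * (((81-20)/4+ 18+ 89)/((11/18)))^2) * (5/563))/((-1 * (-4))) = 46628595/272492 = 171.12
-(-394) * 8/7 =3152/7 = 450.29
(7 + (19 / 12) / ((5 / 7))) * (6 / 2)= 553/20 = 27.65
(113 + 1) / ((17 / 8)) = 912/17 = 53.65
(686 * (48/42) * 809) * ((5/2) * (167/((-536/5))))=-165501175/67 = -2470166.79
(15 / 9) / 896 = 5/2688 = 0.00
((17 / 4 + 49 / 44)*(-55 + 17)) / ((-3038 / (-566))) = -634486/16709 = -37.97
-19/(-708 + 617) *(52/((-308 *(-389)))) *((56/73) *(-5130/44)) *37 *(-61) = 439979580/24052259 = 18.29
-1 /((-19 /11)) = 0.58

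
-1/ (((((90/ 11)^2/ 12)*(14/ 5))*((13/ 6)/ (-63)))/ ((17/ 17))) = 121/65 = 1.86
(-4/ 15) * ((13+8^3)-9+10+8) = -712/5 = -142.40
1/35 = 0.03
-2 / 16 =-1/8 = -0.12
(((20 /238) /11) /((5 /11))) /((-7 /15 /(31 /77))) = -930/64141 = -0.01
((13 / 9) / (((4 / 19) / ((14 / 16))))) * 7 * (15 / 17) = 60515/1632 = 37.08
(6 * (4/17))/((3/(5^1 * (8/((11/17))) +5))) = 5880/187 = 31.44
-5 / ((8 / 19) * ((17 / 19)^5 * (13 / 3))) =-705688215/147665128 = -4.78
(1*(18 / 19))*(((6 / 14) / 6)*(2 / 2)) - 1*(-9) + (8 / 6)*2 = 4682/399 = 11.73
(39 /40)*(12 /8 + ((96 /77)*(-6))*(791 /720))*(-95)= 547599/880 = 622.27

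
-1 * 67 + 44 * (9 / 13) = -475/13 = -36.54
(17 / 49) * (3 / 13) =51/637 = 0.08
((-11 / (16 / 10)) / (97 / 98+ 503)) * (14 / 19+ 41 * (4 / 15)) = -896357/5630574 = -0.16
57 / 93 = 19/31 = 0.61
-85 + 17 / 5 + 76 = -28/5 = -5.60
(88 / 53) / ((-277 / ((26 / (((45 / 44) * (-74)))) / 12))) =12584/73331595 = 0.00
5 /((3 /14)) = 70/3 = 23.33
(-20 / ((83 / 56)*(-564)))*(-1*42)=-3920/3901 = -1.00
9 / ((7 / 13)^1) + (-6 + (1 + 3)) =103/7 = 14.71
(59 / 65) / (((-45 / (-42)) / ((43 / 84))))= 2537/5850 = 0.43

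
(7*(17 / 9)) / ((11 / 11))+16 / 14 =905/63 = 14.37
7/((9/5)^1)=35/9 = 3.89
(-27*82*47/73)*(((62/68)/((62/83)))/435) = -1439469/359890 = -4.00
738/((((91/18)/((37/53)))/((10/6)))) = 819180/4823 = 169.85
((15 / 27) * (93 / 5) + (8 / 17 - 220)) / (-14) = 10669/714 = 14.94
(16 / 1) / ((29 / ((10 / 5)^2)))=64/29 = 2.21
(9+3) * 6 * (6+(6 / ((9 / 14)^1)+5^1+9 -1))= 2040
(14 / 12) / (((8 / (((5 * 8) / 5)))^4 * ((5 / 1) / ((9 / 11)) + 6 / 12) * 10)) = 3/170 = 0.02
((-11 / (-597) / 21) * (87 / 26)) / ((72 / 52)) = 319/150444 = 0.00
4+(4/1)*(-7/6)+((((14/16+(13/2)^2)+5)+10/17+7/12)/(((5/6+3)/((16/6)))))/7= 11584/2737 = 4.23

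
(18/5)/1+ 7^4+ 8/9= 2405.49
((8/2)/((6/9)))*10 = 60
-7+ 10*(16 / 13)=69/13 = 5.31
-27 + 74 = 47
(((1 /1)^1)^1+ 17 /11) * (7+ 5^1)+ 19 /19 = 347/11 = 31.55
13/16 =0.81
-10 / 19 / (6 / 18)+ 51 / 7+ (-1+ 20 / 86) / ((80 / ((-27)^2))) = -588621/457520 = -1.29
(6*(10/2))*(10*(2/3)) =200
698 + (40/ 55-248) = 4958/11 = 450.73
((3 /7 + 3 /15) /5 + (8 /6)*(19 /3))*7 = 13498/225 = 59.99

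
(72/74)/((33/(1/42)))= 2/2849 = 0.00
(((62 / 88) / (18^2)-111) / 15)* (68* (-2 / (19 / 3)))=158.90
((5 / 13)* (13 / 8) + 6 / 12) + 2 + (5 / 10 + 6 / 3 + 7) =101/8 = 12.62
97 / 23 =4.22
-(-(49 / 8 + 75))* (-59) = -4786.38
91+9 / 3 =94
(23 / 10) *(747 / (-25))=-17181/250 = -68.72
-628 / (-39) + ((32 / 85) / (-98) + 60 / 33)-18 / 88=126592709/7147140 = 17.71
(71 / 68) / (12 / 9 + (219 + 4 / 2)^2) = 213/9963836 = 0.00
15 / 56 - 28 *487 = -763601/56 = -13635.73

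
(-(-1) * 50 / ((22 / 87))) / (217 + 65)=0.70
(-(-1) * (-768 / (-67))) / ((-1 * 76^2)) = -48/24187 = 0.00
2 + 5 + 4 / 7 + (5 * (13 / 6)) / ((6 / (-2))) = 499/126 = 3.96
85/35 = 17/7 = 2.43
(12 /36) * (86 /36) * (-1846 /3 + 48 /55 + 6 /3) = -2172704/4455 = -487.70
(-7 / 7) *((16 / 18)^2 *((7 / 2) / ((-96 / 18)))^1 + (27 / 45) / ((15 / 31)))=-487/675 = -0.72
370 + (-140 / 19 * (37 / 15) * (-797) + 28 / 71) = 60123118/4047 = 14856.22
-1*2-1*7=-9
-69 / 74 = -0.93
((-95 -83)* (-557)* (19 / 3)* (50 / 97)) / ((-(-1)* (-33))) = -94188700/9603 = -9808.26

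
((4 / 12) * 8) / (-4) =-2/3 = -0.67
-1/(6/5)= -5/6 = -0.83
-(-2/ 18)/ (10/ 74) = 37/45 = 0.82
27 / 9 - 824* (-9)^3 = 600699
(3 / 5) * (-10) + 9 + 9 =12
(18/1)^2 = 324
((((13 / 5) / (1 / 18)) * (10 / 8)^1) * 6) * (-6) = -2106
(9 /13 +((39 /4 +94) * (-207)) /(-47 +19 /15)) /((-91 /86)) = -721375353/1623076 = -444.45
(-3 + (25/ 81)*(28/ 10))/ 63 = -173/5103 = -0.03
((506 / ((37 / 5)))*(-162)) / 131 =-409860/4847 = -84.56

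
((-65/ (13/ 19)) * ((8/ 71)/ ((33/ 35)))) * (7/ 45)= -37240/21087 = -1.77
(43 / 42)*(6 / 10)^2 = 129/350 = 0.37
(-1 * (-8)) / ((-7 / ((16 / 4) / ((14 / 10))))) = -160/49 = -3.27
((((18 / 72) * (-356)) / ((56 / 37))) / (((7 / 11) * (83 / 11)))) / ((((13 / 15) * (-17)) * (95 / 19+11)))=5976795/115047296 = 0.05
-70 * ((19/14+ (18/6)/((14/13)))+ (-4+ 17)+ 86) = -7220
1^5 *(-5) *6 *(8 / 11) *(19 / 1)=-4560/11 = -414.55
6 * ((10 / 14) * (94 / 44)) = 705/77 = 9.16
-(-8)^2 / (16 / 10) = -40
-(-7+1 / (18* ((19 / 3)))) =797/114 = 6.99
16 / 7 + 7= 65/7 = 9.29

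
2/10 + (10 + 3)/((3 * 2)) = 71/30 = 2.37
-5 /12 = -0.42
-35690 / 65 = -7138/13 = -549.08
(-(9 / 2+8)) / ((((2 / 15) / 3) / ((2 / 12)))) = -375/8 = -46.88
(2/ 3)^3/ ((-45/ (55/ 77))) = -8/1701 = 0.00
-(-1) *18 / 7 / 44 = 9/154 = 0.06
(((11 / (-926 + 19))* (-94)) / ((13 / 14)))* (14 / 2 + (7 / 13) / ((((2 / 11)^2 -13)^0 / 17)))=3039960/153283 = 19.83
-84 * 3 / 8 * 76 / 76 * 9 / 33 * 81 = -15309/22 = -695.86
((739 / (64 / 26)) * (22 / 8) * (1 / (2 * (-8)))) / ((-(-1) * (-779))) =0.07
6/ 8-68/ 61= -89/244 = -0.36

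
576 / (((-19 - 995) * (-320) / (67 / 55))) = 201/92950 = 0.00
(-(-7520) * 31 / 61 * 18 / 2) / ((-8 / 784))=-205611840/61 = -3370685.90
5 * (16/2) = 40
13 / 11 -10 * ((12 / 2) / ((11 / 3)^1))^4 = -1032457/14641 = -70.52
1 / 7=0.14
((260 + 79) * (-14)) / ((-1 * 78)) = 791/13 = 60.85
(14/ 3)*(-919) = -4288.67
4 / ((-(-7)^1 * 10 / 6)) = 12/35 = 0.34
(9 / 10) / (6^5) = 1/8640 = 0.00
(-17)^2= 289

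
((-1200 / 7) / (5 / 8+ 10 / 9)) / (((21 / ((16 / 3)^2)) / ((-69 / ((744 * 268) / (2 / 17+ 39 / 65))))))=0.03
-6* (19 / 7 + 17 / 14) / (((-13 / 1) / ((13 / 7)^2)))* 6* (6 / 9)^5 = 45760/9261 = 4.94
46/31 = 1.48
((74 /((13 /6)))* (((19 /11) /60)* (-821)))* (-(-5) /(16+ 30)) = -577163/6578 = -87.74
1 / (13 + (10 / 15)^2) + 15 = 1824/121 = 15.07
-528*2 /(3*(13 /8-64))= 2816/499 = 5.64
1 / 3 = 0.33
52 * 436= 22672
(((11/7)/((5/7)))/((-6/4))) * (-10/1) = 44/3 = 14.67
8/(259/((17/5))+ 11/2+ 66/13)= 3536/38345 = 0.09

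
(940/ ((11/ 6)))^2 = 31809600/121 = 262889.26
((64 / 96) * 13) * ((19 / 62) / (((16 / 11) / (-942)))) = -426569/248 = -1720.04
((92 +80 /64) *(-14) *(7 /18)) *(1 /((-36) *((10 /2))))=18277/6480 = 2.82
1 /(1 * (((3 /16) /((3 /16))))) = 1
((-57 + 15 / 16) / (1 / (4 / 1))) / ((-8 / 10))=4485/16 = 280.31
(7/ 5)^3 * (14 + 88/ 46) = 43.67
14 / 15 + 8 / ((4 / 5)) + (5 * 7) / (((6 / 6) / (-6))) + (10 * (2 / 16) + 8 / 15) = -11837/60 = -197.28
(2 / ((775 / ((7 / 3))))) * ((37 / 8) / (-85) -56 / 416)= -3899/3425500 = 0.00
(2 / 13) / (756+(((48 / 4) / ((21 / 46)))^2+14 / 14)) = 98/922337 = 0.00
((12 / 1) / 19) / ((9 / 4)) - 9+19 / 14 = -5875/798 = -7.36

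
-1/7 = -0.14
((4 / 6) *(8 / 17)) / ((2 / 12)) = 32/17 = 1.88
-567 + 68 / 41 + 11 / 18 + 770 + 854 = 781741/738 = 1059.27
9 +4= 13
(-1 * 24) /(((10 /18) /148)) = -31968/5 = -6393.60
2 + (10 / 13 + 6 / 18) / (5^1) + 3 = 1018/195 = 5.22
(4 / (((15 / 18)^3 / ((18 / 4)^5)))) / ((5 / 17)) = 27103491/625 = 43365.59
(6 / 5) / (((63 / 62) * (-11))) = -124/1155 = -0.11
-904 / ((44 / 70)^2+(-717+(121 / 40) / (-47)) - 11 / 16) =1.26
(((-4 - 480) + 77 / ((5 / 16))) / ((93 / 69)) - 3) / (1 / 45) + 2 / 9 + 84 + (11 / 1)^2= -2193652/279 = -7862.55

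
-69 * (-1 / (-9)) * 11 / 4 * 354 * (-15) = 223905/2 = 111952.50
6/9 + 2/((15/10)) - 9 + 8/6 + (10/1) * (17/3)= 51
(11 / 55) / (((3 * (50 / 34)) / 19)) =323/375 = 0.86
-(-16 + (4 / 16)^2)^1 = 15.94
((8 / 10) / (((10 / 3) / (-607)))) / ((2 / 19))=-34599/25 = -1383.96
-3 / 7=-0.43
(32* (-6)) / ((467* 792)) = -8/15411 = 0.00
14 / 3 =4.67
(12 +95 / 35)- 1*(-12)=187/7 = 26.71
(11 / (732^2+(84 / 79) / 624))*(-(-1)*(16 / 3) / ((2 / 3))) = 32864/200105909 = 0.00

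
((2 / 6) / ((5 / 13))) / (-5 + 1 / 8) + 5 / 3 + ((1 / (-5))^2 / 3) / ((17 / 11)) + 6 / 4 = 22931/7650 = 3.00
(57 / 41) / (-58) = -57/2378 = -0.02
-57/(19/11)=-33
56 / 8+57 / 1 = 64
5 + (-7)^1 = -2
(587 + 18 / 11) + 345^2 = 1315750/11 = 119613.64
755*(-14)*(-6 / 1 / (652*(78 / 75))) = 396375/4238 = 93.53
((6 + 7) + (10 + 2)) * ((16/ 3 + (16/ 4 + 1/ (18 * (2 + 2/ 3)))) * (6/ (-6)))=-11225/48 = -233.85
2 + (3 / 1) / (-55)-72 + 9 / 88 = -30779/440 = -69.95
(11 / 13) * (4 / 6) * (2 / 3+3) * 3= 242/39 = 6.21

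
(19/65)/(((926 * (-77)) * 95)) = -1/23173150 = 0.00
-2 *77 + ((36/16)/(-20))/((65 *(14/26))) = -431209/2800 = -154.00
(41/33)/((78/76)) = 1558/1287 = 1.21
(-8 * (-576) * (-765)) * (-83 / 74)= 146292480/37 = 3953850.81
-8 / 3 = -2.67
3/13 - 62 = -61.77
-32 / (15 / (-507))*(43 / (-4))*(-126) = 7325136/5 = 1465027.20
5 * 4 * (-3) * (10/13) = -600/13 = -46.15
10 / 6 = 5/3 = 1.67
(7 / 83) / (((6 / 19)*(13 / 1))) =133/6474 = 0.02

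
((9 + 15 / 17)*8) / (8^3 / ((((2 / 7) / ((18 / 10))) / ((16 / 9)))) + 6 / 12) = 13440/974933 = 0.01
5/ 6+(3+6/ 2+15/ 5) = 59/6 = 9.83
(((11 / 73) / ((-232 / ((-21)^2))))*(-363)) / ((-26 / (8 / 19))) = -1.68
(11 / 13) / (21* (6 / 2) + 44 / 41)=451/34151 = 0.01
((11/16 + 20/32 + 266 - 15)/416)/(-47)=-0.01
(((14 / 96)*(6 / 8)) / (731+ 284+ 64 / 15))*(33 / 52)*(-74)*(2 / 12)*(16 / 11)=-3885/3180112 = 0.00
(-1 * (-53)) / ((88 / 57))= 34.33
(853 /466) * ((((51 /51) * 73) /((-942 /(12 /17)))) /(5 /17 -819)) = 62269/509134358 = 0.00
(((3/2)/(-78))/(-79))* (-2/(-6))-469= -5779955/12324 = -469.00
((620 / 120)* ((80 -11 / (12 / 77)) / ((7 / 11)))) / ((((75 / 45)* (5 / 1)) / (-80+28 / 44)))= -1019373/1400 = -728.12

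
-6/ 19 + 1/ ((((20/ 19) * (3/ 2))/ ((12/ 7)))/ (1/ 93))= -18808/61845 = -0.30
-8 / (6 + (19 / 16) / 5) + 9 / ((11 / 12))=8.54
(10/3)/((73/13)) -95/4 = -20285/876 = -23.16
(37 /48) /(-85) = -37/4080 = -0.01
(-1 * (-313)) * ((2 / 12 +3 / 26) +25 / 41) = 446338/1599 = 279.14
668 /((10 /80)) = 5344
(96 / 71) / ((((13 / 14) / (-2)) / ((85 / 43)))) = -228480/39689 = -5.76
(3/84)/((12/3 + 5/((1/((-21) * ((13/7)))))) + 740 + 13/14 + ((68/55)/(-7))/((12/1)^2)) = 495/7621993 = 0.00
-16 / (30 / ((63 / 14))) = -12/5 = -2.40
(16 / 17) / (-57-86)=-16/2431 = -0.01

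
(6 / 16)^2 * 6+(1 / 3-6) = -463/96 = -4.82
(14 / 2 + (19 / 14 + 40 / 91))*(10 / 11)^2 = 80050/11011 = 7.27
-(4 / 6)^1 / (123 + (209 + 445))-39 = -90911/2331 = -39.00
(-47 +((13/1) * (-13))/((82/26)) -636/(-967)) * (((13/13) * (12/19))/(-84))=565976/753293 = 0.75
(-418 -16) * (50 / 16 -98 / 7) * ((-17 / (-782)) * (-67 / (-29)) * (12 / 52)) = 130851/2392 = 54.70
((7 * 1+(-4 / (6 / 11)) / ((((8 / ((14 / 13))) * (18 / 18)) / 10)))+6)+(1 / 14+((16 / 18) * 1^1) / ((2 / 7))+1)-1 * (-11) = 29993/1638 = 18.31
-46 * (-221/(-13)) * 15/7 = -11730/7 = -1675.71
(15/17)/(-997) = -15/16949 = 0.00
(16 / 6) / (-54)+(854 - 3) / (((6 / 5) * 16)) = 114757/2592 = 44.27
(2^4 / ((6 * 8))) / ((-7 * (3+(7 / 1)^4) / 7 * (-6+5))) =1/7212 = 0.00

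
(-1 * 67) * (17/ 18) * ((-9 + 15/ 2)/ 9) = 1139/108 = 10.55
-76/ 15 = -5.07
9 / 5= 1.80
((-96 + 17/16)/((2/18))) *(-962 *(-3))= -19727253/8 = -2465906.62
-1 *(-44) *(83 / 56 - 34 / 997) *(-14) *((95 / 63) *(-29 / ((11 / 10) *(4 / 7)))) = 123740825/1994 = 62056.58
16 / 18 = 8/9 = 0.89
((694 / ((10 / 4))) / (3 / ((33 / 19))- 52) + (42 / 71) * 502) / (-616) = -7151654/15116255 = -0.47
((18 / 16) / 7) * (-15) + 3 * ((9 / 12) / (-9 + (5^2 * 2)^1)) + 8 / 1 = 12959/2296 = 5.64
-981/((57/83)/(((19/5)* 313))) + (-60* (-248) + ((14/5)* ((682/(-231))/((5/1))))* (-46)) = -126305291/75 = -1684070.55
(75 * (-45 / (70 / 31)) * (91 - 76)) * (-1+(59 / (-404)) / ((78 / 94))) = 276942375/10504 = 26365.42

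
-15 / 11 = -1.36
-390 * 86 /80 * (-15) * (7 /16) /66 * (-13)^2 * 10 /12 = 16532425/2816 = 5870.89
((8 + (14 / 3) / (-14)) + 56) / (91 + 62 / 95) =18145/26121 = 0.69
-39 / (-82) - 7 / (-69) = 3265/5658 = 0.58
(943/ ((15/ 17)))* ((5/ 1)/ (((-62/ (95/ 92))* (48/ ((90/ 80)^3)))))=-5363415/2031616 = -2.64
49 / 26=1.88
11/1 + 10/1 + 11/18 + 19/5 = 2287/90 = 25.41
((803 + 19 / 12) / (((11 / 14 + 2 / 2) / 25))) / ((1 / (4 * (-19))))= -2568230/3 = -856076.67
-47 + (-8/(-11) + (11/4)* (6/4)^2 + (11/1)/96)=-42209/1056 = -39.97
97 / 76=1.28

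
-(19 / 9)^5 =-2476099/59049 = -41.93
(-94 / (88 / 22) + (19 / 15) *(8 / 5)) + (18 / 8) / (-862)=-5553679/258600 = -21.48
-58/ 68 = -0.85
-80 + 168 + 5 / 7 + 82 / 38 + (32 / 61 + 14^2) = 2331650/8113 = 287.40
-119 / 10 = -11.90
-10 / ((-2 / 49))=245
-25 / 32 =-0.78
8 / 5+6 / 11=118/55 = 2.15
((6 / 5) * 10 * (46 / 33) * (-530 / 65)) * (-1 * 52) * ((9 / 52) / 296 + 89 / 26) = 128475286/5291 = 24281.85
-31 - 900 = -931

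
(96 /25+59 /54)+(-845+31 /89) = -100892249/120150 = -839.72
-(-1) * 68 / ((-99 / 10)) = -680/99 = -6.87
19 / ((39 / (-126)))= -61.38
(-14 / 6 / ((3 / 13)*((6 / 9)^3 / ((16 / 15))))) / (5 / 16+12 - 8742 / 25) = 14560/134947 = 0.11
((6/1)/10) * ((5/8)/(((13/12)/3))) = 27/26 = 1.04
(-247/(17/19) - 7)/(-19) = 4812/323 = 14.90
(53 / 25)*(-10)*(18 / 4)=-477/5 = -95.40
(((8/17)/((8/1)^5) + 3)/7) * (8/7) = 208897/426496 = 0.49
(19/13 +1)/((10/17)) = 272/65 = 4.18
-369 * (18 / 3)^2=-13284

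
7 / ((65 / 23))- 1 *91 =-5754/65 = -88.52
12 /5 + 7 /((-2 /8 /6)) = -828/5 = -165.60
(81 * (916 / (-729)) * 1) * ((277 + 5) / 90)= -43052/135 = -318.90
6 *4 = 24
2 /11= 0.18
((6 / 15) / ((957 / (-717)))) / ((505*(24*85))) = -239/821584500 = 0.00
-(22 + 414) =-436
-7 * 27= -189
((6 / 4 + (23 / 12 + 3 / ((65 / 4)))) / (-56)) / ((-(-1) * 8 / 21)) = -2809/16640 = -0.17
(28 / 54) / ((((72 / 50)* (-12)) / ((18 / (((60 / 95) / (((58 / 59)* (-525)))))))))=16874375/38232 = 441.37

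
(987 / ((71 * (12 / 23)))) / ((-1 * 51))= -7567/14484 = -0.52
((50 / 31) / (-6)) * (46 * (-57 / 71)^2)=-1245450/156271 = -7.97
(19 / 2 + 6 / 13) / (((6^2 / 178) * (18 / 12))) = 23051/702 = 32.84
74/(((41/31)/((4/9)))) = 9176/369 = 24.87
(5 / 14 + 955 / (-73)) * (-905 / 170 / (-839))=-138465/1714916 = -0.08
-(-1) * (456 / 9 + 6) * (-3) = -170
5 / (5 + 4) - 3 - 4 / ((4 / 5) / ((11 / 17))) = -869/153 = -5.68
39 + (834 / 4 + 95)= 685/2 = 342.50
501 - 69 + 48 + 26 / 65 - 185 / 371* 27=866167/1855 = 466.94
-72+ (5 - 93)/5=-448/5 = -89.60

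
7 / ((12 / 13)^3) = 15379/1728 = 8.90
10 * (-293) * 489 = -1432770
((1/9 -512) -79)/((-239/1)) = 5318/2151 = 2.47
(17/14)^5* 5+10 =12477525/537824 = 23.20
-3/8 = -0.38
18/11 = 1.64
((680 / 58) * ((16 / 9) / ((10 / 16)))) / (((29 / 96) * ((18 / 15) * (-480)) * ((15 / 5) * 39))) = -4352/2656719 = 0.00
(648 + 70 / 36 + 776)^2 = 658794889/324 = 2033317.56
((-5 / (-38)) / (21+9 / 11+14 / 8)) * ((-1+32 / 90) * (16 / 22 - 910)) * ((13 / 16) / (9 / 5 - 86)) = -3142295/99539556 = -0.03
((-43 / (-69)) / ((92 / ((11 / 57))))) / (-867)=-473/313711812 = 0.00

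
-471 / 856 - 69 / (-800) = -39717/85600 = -0.46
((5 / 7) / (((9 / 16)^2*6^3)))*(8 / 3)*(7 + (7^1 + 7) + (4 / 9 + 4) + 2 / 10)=295424/413343 = 0.71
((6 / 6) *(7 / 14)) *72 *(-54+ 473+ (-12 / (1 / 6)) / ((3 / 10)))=6444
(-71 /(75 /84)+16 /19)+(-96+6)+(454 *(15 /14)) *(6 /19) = -50104/3325 = -15.07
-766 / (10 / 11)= -4213/5 = -842.60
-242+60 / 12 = -237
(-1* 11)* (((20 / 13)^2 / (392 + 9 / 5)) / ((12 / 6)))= -0.03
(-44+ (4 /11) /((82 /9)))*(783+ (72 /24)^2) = -1427472/41 = -34816.39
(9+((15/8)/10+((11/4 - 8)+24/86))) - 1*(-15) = 13221/688 = 19.22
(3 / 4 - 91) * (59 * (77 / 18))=-1640023/72 = -22778.10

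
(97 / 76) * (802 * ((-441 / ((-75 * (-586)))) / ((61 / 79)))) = -451710861/33958700 = -13.30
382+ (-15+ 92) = 459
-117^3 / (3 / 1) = -533871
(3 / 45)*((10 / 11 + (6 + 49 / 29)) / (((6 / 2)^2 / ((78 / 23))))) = 71318/330165 = 0.22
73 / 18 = 4.06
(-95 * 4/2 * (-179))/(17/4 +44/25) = 3401000/601 = 5658.90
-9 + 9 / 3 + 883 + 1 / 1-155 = 723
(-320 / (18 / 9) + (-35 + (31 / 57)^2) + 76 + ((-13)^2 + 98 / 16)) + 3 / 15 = 7358437/129960 = 56.62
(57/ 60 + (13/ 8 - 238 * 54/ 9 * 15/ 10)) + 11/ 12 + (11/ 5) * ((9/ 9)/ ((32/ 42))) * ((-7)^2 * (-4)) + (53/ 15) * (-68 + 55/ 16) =-703819/240 = -2932.58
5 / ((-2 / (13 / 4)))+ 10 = 1.88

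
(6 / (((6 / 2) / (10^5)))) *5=1000000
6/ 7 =0.86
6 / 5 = 1.20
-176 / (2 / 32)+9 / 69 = -64765/23 = -2815.87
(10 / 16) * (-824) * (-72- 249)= 165315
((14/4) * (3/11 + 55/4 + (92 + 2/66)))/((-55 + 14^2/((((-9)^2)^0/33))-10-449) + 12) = 97993/1575024 = 0.06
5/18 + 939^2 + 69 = 15872225/18 = 881790.28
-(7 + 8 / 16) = -15/2 = -7.50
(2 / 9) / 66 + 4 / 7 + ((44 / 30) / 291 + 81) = 82258172/1008315 = 81.58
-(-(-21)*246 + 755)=-5921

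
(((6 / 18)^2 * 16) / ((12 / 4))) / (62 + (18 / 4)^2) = 64/8883 = 0.01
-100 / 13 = -7.69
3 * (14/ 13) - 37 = -439/13 = -33.77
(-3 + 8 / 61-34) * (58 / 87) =-4498/183 = -24.58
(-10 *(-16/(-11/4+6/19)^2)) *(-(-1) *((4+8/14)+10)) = 18852864/47915 = 393.46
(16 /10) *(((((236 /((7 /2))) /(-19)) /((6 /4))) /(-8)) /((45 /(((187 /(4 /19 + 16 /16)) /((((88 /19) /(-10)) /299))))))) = -990964/945 = -1048.64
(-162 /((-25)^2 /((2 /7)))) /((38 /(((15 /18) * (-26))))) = 702/16625 = 0.04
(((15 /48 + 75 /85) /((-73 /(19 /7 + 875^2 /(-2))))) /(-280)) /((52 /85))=-133983425/3662848 = -36.58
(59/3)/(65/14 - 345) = -826/14295 = -0.06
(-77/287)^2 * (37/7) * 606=230.57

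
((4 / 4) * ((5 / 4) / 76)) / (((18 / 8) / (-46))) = -115/342 = -0.34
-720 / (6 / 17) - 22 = -2062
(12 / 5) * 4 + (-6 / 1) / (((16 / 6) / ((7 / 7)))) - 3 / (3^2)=7.02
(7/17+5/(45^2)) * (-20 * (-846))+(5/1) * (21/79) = 84731873/12087 = 7010.17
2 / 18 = 1/9 = 0.11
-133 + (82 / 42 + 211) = 1679/21 = 79.95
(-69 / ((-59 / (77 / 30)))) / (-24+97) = 1771/43070 = 0.04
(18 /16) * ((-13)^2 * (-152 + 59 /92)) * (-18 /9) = 21179925/368 = 57554.14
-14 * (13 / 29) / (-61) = 182/1769 = 0.10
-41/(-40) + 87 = 88.02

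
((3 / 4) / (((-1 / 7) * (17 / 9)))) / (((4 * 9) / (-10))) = 105/136 = 0.77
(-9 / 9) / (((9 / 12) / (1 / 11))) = -4/33 = -0.12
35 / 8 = 4.38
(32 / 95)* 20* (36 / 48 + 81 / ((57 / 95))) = 17376/19 = 914.53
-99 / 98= -1.01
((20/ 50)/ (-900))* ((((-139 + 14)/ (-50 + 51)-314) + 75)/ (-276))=-91/155250 = 0.00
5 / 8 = 0.62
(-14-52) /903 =-22/301 = -0.07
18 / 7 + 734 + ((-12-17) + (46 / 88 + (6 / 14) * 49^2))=535025/308 = 1737.09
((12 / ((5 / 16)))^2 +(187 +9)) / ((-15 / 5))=-41764/75 = -556.85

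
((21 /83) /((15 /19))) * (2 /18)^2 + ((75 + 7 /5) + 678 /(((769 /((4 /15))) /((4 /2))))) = 397438499/5169987 = 76.87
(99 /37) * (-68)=-6732/37 = -181.95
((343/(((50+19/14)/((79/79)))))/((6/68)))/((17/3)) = 9604/719 = 13.36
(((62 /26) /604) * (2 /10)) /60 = 31/2355600 = 0.00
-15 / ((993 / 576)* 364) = -720/30121 = -0.02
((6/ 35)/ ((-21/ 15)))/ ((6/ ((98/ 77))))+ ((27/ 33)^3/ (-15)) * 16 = -28426/46585 = -0.61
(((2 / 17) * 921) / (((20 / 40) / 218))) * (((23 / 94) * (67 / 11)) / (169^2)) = 618797796/251022629 = 2.47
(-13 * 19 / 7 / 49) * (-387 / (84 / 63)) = 286767/1372 = 209.01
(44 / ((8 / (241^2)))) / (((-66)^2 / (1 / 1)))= 73.33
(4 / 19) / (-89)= -4/1691 = 0.00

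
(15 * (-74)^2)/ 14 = 41070/7 = 5867.14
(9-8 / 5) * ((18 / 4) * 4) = 666/5 = 133.20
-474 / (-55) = 8.62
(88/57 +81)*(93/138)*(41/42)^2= 245182255/4625208 = 53.01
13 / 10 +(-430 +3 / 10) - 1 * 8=-2182/5 = -436.40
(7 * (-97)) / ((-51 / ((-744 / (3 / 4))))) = -673568/51 = -13207.22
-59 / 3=-19.67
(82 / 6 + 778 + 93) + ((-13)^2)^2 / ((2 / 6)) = 259703/3 = 86567.67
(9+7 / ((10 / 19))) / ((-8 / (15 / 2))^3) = -150525/8192 = -18.37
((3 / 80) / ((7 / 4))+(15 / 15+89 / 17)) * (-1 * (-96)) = 357384/595 = 600.65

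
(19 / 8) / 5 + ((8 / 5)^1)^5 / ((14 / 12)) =1655989/175000 = 9.46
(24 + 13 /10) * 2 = 253/5 = 50.60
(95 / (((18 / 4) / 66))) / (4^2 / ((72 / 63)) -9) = 836/3 = 278.67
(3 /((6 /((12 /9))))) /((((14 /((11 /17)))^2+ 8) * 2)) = 121/172836 = 0.00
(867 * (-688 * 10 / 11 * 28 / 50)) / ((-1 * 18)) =2783648/165 = 16870.59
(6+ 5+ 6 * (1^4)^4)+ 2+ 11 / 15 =296/15 = 19.73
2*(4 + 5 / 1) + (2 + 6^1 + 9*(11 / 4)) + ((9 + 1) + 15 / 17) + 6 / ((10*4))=10503/170 = 61.78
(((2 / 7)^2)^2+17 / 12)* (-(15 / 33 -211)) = 7914737/26411 = 299.68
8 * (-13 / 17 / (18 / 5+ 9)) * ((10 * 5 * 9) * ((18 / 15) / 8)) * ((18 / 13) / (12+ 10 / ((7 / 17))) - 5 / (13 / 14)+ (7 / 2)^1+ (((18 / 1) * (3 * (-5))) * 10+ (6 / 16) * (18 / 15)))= 191143095/2159 = 88533.16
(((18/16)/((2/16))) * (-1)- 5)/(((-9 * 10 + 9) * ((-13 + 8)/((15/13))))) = -14/351 = -0.04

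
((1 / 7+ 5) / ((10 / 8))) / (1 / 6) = 864/35 = 24.69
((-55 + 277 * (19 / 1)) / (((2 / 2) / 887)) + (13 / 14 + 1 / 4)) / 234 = 14371769/728 = 19741.44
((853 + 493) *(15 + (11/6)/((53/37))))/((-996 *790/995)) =-693340079/25021512 = -27.71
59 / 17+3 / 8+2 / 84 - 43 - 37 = -217429/2856 = -76.13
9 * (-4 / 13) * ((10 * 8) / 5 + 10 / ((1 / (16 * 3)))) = -17856/13 = -1373.54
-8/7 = -1.14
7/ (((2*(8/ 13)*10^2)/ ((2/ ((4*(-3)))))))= -91/9600 = -0.01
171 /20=8.55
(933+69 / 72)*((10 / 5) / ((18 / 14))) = 156905/108 = 1452.82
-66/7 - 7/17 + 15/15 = -1052/119 = -8.84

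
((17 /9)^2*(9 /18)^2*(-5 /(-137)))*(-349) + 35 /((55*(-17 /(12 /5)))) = -475253767/41502780 = -11.45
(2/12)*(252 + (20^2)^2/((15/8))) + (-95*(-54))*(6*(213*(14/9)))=91914338/9 = 10212704.22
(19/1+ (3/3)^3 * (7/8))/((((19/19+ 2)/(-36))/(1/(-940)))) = 477/1880 = 0.25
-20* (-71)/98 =710/49 = 14.49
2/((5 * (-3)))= -2/15 = -0.13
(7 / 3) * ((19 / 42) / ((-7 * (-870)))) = 19/109620 = 0.00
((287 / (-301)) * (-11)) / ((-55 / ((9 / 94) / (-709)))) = 369/14328890 = 0.00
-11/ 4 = -2.75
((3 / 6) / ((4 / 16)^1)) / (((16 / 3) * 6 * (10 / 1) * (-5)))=-1/800 = 0.00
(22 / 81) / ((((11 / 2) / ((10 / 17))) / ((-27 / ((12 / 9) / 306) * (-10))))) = 1800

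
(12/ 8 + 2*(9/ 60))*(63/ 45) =63/25 = 2.52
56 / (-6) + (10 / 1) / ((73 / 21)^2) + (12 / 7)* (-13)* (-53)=131228642/111909 = 1172.64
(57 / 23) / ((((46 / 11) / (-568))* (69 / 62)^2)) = -228164464/839523 = -271.78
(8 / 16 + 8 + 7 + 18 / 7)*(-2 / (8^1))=-253/56 = -4.52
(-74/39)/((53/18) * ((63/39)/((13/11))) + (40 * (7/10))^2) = -1924/799057 = 0.00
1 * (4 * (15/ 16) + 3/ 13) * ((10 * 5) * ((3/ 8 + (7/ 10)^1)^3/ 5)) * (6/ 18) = 5485983/332800 = 16.48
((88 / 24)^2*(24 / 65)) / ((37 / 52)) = 3872/555 = 6.98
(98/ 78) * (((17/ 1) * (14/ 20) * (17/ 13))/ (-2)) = -99127/10140 = -9.78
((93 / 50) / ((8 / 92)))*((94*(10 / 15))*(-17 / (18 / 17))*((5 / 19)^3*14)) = -338963765/61731 = -5490.98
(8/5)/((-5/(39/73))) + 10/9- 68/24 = -62191/32850 = -1.89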